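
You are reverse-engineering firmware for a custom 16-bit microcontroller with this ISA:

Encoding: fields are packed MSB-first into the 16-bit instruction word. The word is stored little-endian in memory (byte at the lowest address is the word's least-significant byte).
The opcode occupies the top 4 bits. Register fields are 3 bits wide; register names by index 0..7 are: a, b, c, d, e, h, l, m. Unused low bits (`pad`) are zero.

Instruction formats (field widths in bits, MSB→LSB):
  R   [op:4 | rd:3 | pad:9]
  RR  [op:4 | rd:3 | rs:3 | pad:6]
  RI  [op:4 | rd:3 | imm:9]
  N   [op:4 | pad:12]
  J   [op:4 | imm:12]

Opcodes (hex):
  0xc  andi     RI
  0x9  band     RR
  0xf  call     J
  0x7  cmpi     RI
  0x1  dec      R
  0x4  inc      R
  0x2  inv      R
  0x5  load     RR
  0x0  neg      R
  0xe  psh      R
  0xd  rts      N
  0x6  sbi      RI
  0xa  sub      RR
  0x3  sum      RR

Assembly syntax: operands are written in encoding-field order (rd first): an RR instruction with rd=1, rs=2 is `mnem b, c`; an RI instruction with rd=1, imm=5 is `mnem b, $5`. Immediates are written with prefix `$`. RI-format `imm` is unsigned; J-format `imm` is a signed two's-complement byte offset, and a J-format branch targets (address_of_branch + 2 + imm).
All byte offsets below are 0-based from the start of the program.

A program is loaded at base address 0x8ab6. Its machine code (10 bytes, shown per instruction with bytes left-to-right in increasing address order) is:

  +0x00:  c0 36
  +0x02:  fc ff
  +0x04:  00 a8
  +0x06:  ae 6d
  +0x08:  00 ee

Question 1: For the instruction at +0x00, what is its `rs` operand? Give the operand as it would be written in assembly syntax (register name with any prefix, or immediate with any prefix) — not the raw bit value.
+0x00: c0 36 ⇒ word 0x36c0 (little)
  op=0x36c0>>12=0x3 ⇒ sum (RR)
  [11:9] rd=3 = d
  [8:6] rs=3 = d

d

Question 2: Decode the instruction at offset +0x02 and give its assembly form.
call $-4

+0x02: fc ff ⇒ word 0xfffc (little)
  opcode bits[15:12]=0xf: call/J
  imm: (w>>0)&0xfff=0xffc (s12→-4) → $-4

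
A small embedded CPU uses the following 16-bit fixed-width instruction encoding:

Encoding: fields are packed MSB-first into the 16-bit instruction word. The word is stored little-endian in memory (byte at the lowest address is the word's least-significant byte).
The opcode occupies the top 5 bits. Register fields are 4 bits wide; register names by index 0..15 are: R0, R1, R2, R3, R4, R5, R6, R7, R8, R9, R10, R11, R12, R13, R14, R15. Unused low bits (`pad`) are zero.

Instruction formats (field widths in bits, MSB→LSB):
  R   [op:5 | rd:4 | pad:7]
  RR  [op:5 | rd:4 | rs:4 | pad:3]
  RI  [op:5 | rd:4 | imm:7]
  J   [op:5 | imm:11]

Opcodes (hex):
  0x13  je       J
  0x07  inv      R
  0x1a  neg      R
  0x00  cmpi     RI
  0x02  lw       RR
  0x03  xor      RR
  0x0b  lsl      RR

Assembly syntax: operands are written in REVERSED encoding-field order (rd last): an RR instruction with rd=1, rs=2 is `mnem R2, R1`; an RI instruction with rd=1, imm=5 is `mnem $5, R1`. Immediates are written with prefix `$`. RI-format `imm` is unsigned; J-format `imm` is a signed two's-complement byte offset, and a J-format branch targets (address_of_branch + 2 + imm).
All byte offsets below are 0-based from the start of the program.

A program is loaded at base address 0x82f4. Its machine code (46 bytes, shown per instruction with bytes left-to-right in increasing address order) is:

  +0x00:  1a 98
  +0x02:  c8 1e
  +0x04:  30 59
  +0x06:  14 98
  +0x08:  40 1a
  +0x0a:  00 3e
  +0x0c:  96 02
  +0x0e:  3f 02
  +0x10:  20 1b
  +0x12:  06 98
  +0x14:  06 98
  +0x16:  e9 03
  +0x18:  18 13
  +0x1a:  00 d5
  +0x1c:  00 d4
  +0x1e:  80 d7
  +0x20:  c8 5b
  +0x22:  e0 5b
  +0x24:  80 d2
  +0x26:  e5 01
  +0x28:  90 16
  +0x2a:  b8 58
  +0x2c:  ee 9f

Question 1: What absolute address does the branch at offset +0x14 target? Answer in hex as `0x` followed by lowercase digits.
off 0x14: read 06 98 as little → 0x9806
  op=0x9806>>11=0x13 ⇒ je (J)
  [10:0] imm=6 = $6
  target = base 0x82f4 + off 0x14 + 2 + imm 6 = 0x8310

0x8310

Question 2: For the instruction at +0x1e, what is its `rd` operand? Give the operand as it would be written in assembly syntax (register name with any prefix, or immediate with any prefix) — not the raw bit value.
R15

[1e] 80 d7 → 0xd780
  opcode bits[15:11]=0x1a: neg/R
  rd: (w>>7)&0xf=0xf → R15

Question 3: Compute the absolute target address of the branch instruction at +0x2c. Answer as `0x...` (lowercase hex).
0x8310

+0x2c: ee 9f ⇒ word 0x9fee (little)
  top 5b → 0x13 → je [J]
  imm: (w>>0)&0x7ff=0x7ee (s11→-18) → $-18
  target = base 0x82f4 + off 0x2c + 2 + imm -18 = 0x8310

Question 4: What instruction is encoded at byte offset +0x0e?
cmpi $63, R4

off 0x0e: read 3f 02 as little → 0x023f
  opcode bits[15:11]=0x0: cmpi/RI
  rd: (w>>7)&0xf=0x4 → R4
  imm: (w>>0)&0x7f=0x3f → $63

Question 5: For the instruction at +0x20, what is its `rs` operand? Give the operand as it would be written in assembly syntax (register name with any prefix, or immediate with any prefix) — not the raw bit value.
@+20  little-endian(c8 5b) = 0x5bc8
  opcode bits[15:11]=0xb: lsl/RR
  [10:7] rd=7 = R7
  [6:3] rs=9 = R9

R9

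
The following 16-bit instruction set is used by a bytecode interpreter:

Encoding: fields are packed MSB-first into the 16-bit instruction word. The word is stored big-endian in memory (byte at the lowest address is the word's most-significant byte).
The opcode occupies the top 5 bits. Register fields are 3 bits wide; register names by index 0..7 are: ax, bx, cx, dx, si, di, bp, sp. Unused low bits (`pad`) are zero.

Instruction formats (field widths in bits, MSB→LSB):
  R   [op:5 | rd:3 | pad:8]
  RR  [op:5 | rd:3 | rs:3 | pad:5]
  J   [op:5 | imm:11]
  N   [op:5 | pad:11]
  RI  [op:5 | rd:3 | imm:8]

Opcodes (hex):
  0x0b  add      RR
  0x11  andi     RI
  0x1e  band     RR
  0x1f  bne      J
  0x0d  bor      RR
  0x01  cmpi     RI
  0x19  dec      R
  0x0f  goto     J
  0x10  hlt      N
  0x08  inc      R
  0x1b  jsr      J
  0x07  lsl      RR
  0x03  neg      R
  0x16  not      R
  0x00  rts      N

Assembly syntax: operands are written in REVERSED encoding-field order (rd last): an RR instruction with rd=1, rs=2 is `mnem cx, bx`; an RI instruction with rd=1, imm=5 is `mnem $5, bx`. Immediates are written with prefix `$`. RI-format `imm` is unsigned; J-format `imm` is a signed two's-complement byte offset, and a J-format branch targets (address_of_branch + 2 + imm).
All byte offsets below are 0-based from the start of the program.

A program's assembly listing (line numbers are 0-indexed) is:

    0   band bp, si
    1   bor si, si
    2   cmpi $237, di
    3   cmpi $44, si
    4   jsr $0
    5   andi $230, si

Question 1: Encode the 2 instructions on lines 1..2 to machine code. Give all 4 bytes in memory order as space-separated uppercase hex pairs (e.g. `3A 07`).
6C 80 0D ED

L1: bor op=0xd:5|rd=4:3|rs=4:3|pad=0:5 ⇒ 0x6c80 ⇒ big 6c 80
L2: cmpi op=0x1:5|rd=5:3|imm=237:8 ⇒ 0x0ded ⇒ big 0d ed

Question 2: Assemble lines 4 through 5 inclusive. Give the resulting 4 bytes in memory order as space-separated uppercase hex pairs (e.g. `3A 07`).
D8 00 8C E6

line 4 (jsr): pack op=0x1b:5|imm=0:11 = 0xd800; big→ d8 00
line 5 (andi): pack op=0x11:5|rd=4:3|imm=230:8 = 0x8ce6; big→ 8c e6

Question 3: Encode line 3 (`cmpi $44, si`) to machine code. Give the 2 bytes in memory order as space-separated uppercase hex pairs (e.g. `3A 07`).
0C 2C

L3: cmpi op=0x1:5|rd=4:3|imm=44:8 ⇒ 0x0c2c ⇒ big 0c 2c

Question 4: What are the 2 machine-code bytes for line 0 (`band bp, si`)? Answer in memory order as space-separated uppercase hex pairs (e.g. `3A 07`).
F4 C0

0. band fields op=0x1e:5|rd=4:3|rs=6:3|pad=0:5 → word f4c0h → f4 c0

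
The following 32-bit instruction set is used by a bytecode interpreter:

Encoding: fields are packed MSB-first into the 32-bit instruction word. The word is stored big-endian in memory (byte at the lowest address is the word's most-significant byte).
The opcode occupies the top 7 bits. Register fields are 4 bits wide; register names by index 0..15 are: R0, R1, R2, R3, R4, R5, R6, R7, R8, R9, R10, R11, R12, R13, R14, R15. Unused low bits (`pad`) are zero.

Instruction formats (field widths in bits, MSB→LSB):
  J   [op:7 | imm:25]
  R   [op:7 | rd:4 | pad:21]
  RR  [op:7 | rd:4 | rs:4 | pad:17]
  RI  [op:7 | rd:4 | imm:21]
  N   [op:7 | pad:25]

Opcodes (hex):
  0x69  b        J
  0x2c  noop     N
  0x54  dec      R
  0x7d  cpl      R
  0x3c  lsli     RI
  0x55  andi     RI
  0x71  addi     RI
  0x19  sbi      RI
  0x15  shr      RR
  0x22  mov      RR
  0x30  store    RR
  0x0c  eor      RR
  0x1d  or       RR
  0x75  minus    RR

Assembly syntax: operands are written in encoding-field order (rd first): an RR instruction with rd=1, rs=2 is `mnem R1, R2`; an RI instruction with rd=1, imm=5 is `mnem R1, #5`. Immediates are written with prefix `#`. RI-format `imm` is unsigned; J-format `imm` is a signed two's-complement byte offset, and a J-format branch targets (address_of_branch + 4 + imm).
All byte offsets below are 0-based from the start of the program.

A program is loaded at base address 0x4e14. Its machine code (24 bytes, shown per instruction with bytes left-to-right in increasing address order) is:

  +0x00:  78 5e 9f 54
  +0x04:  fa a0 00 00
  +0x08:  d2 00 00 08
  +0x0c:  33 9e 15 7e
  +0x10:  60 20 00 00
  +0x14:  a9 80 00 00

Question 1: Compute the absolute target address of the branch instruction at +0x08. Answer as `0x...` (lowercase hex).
@+08  big-endian(d2 00 00 08) = 0xd2000008
  opcode bits[31:25]=0x69: b/J
  [24:0] imm=8 = #8
  target = base 0x4e14 + off 0x08 + 4 + imm 8 = 0x4e28

0x4e28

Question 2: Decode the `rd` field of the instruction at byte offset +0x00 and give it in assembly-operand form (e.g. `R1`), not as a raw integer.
R2

@+00  big-endian(78 5e 9f 54) = 0x785e9f54
  opcode bits[31:25]=0x3c: lsli/RI
  rd@[24:21]=0x2 ⇒ R2
  imm@[20:0]=0x1e9f54 ⇒ #2006868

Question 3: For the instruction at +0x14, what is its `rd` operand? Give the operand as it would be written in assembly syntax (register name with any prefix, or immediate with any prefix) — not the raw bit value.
R12

[14] a9 80 00 00 → 0xa9800000
  top 7b → 0x54 → dec [R]
  [24:21] rd=12 = R12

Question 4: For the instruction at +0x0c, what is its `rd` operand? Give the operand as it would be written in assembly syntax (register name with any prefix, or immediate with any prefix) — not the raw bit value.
R12

+0x0c: 33 9e 15 7e ⇒ word 0x339e157e (big)
  opcode bits[31:25]=0x19: sbi/RI
  rd@[24:21]=0xc ⇒ R12
  imm@[20:0]=0x1e157e ⇒ #1971582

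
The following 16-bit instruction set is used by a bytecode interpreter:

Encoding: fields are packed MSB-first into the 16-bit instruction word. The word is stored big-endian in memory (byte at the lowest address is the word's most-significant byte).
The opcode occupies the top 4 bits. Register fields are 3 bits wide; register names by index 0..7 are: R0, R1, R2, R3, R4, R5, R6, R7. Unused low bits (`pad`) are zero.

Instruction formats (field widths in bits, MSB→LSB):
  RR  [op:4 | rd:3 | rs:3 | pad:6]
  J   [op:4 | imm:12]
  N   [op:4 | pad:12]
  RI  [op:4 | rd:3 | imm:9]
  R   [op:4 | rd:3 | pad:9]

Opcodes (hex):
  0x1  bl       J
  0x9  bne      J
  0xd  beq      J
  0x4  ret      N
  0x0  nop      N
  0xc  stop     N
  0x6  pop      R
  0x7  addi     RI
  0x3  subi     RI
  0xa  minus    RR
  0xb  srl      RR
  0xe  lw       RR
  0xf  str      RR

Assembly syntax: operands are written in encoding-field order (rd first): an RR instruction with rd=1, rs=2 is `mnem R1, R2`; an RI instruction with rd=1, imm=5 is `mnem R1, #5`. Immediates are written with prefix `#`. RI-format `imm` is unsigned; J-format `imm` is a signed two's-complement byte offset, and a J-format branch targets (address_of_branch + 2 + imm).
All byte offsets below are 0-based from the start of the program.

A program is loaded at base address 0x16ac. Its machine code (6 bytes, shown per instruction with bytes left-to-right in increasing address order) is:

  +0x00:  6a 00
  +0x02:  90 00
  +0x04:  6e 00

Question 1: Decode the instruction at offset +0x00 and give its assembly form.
pop R5

off 0x00: read 6a 00 as big → 0x6a00
  opcode bits[15:12]=0x6: pop/R
  rd: (w>>9)&0x7=0x5 → R5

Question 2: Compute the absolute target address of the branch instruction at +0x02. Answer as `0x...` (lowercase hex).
off 0x02: read 90 00 as big → 0x9000
  op=0x9000>>12=0x9 ⇒ bne (J)
  imm@[11:0]=0x0 ⇒ #0
  target = base 0x16ac + off 0x02 + 2 + imm 0 = 0x16b0

0x16b0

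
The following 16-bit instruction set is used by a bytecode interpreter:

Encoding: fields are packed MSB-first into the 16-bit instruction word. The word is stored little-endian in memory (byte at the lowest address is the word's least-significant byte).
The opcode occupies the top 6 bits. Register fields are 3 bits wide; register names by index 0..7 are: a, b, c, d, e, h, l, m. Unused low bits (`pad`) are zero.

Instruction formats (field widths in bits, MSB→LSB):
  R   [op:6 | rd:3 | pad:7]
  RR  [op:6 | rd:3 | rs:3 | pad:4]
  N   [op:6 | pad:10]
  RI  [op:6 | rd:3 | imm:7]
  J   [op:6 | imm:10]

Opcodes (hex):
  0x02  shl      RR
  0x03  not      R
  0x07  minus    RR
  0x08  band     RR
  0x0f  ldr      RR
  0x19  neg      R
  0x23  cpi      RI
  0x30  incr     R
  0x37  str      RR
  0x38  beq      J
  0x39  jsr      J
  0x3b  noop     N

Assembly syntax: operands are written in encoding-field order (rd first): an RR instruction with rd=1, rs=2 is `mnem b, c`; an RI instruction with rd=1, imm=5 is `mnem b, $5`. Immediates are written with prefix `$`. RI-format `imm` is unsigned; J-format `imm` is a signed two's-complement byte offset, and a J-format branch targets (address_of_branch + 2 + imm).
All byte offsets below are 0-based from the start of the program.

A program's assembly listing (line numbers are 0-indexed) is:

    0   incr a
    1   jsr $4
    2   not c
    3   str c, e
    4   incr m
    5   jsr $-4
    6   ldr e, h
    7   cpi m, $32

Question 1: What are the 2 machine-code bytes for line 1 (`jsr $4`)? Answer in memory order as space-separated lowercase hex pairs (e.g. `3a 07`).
line 1 (jsr): pack op=0x39:6|imm=4:10 = 0xe404; little→ 04 e4

04 e4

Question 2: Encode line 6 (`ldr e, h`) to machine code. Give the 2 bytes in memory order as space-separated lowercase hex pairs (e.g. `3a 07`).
L6: ldr op=0xf:6|rd=4:3|rs=5:3|pad=0:4 ⇒ 0x3e50 ⇒ little 50 3e

50 3e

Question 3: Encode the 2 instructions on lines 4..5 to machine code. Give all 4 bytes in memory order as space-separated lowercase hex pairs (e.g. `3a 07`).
line 4 (incr): pack op=0x30:6|rd=7:3|pad=0:7 = 0xc380; little→ 80 c3
line 5 (jsr): pack op=0x39:6|imm=-4:10 = 0xe7fc; little→ fc e7

80 c3 fc e7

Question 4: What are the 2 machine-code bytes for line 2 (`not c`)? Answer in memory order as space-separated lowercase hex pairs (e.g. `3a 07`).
00 0d

L2: not op=0x3:6|rd=2:3|pad=0:7 ⇒ 0x0d00 ⇒ little 00 0d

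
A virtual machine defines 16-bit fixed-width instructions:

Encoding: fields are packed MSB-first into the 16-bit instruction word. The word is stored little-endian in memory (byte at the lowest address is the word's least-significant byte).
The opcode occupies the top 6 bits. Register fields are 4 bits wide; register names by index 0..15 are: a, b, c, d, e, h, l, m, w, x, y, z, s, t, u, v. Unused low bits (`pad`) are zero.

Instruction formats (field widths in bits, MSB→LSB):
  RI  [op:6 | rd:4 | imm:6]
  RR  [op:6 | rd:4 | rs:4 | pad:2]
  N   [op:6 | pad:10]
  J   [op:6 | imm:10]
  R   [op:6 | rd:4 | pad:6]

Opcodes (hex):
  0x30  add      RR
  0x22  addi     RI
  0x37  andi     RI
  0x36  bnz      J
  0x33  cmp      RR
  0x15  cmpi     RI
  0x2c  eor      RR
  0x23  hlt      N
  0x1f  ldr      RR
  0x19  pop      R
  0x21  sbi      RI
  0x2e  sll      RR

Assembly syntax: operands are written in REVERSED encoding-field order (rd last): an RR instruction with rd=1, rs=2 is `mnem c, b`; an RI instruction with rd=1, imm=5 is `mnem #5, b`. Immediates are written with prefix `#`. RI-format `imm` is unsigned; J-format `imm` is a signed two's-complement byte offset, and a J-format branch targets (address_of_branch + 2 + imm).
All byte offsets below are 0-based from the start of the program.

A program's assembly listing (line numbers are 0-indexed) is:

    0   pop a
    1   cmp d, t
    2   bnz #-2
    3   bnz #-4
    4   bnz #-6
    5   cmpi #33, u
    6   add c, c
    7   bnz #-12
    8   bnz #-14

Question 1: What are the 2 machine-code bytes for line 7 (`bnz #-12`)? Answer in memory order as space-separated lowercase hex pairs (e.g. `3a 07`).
f4 db

line 7 (bnz): pack op=0x36:6|imm=-12:10 = 0xdbf4; little→ f4 db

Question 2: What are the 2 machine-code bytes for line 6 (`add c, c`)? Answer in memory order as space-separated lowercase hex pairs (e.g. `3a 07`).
line 6 (add): pack op=0x30:6|rd=2:4|rs=2:4|pad=0:2 = 0xc088; little→ 88 c0

88 c0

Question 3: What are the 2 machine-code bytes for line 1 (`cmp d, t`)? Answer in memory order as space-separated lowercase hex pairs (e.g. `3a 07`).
4c cf

L1: cmp op=0x33:6|rd=13:4|rs=3:4|pad=0:2 ⇒ 0xcf4c ⇒ little 4c cf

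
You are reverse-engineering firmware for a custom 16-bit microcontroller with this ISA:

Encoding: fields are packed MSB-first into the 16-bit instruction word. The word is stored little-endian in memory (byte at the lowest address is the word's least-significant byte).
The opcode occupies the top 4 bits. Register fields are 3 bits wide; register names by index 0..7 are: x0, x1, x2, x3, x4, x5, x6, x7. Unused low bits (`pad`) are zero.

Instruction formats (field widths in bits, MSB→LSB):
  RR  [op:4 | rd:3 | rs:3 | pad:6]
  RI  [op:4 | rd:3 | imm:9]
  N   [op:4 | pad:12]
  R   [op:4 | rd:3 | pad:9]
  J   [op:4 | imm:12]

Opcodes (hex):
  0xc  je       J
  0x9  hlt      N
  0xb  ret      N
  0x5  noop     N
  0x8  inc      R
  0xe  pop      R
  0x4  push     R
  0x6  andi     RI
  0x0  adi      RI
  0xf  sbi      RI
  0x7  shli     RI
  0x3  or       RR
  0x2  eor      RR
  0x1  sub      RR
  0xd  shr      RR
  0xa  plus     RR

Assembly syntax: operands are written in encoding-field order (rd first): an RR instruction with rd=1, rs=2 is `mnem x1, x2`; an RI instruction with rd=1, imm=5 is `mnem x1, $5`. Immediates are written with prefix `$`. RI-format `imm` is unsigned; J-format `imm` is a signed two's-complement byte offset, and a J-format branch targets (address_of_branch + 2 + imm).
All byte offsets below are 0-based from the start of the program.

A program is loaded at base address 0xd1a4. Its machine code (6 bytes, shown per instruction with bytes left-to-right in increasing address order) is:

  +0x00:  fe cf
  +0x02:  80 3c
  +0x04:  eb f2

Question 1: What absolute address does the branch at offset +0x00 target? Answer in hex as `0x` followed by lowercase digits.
off 0x00: read fe cf as little → 0xcffe
  opcode bits[15:12]=0xc: je/J
  [11:0] imm=4094 (s12→-2) = $-2
  target = base 0xd1a4 + off 0x00 + 2 + imm -2 = 0xd1a4

0xd1a4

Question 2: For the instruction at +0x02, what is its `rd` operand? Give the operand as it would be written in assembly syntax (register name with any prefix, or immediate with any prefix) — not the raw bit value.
@+02  little-endian(80 3c) = 0x3c80
  top 4b → 0x3 → or [RR]
  rd@[11:9]=0x6 ⇒ x6
  rs@[8:6]=0x2 ⇒ x2

x6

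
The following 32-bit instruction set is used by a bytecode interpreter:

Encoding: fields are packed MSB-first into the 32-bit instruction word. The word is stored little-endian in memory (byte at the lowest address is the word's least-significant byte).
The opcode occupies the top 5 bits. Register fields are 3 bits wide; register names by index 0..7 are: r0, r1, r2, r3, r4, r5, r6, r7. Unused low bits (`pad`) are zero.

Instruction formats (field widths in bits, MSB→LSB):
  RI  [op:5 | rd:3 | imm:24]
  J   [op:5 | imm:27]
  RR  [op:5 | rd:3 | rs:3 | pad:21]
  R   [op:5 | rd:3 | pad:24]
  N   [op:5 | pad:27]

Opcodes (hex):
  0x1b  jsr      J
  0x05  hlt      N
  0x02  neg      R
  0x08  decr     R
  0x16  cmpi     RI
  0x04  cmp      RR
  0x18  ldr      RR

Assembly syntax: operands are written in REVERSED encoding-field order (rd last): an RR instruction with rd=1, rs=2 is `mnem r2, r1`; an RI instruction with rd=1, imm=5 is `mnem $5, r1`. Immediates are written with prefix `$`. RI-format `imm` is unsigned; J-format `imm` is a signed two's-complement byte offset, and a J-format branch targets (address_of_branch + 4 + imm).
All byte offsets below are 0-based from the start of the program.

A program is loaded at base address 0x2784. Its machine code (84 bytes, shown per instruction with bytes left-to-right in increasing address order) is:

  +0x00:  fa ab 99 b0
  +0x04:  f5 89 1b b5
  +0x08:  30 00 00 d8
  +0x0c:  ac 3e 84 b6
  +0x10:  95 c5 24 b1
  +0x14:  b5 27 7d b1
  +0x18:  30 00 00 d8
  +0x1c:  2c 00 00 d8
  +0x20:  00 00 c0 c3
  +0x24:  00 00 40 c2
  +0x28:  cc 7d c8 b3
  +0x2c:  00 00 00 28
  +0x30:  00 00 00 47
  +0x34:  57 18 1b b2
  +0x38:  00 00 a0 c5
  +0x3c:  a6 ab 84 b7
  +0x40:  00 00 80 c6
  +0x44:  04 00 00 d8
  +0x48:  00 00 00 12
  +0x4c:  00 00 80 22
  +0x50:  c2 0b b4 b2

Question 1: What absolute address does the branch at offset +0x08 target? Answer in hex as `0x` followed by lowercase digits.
@+08  little-endian(30 00 00 d8) = 0xd8000030
  opcode bits[31:27]=0x1b: jsr/J
  imm: (w>>0)&0x7ffffff=0x30 → $48
  target = base 0x2784 + off 0x08 + 4 + imm 48 = 0x27c0

0x27c0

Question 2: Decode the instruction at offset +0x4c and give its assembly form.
cmp r4, r2

+0x4c: 00 00 80 22 ⇒ word 0x22800000 (little)
  opcode bits[31:27]=0x4: cmp/RR
  [26:24] rd=2 = r2
  [23:21] rs=4 = r4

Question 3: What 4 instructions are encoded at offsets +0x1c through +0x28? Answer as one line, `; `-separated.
[1c] 2c 00 00 d8 → 0xd800002c
  opcode bits[31:27]=0x1b: jsr/J
  imm: (w>>0)&0x7ffffff=0x2c → $44
[20] 00 00 c0 c3 → 0xc3c00000
  opcode bits[31:27]=0x18: ldr/RR
  rd: (w>>24)&0x7=0x3 → r3
  rs: (w>>21)&0x7=0x6 → r6
[24] 00 00 40 c2 → 0xc2400000
  opcode bits[31:27]=0x18: ldr/RR
  rd: (w>>24)&0x7=0x2 → r2
  rs: (w>>21)&0x7=0x2 → r2
[28] cc 7d c8 b3 → 0xb3c87dcc
  opcode bits[31:27]=0x16: cmpi/RI
  rd: (w>>24)&0x7=0x3 → r3
  imm: (w>>0)&0xffffff=0xc87dcc → $13139404

jsr $44; ldr r6, r3; ldr r2, r2; cmpi $13139404, r3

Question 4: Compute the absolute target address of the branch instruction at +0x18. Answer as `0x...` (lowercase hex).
0x27d0

off 0x18: read 30 00 00 d8 as little → 0xd8000030
  top 5b → 0x1b → jsr [J]
  imm: (w>>0)&0x7ffffff=0x30 → $48
  target = base 0x2784 + off 0x18 + 4 + imm 48 = 0x27d0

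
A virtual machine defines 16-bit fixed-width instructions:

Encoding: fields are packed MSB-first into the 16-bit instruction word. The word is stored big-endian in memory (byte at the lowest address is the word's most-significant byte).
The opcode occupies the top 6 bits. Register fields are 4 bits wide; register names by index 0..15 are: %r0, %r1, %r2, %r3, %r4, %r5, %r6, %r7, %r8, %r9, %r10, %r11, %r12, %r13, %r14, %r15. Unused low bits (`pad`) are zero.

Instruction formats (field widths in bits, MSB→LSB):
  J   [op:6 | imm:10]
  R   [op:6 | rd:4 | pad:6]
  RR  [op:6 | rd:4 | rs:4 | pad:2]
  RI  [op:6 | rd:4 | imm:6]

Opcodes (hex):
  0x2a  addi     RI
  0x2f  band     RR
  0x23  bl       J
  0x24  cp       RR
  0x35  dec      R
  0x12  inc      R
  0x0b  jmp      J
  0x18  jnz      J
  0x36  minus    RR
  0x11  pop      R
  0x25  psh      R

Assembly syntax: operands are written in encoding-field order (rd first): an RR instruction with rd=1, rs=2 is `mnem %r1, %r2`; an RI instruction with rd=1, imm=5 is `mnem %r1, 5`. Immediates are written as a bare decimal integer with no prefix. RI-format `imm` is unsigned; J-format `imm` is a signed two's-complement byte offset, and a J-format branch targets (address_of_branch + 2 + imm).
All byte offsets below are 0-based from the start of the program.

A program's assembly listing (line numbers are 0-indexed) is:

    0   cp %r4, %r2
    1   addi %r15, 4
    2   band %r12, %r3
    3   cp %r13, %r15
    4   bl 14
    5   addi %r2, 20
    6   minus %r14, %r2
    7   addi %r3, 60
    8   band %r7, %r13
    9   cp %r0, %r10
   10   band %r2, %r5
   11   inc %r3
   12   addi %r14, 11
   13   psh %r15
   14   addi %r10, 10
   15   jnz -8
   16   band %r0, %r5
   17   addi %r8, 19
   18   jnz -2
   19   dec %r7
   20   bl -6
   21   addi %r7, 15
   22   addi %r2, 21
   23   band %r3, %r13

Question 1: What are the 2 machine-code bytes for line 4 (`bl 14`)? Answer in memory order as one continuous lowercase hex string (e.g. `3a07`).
8c0e

line 4 (bl): pack op=0x23:6|imm=14:10 = 0x8c0e; big→ 8c 0e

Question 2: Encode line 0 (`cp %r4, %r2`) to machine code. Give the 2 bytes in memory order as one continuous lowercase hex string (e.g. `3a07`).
9108

0. cp fields op=0x24:6|rd=4:4|rs=2:4|pad=0:2 → word 9108h → 91 08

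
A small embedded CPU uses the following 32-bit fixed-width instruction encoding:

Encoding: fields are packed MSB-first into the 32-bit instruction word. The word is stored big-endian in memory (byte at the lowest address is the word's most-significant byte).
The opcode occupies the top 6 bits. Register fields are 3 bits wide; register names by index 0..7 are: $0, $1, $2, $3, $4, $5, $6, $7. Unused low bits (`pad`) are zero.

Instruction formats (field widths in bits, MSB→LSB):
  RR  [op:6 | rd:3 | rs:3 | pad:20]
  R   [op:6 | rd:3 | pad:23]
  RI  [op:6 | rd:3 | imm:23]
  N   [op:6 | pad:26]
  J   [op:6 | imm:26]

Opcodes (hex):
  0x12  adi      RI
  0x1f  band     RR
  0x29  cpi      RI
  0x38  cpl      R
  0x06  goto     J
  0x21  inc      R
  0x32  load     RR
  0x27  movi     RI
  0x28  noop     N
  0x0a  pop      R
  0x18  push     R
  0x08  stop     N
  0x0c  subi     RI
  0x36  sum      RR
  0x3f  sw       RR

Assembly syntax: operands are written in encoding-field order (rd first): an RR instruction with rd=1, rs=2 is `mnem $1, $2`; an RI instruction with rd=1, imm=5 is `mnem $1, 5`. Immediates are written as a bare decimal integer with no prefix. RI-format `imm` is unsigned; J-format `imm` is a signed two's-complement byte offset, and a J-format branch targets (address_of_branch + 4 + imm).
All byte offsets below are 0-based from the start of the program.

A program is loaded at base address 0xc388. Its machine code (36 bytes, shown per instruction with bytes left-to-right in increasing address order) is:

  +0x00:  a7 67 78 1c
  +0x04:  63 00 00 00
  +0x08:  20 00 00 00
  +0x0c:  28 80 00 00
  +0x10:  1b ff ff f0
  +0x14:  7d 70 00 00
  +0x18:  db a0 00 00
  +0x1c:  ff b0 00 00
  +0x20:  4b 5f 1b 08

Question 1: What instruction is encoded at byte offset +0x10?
goto -16

off 0x10: read 1b ff ff f0 as big → 0x1bfffff0
  op=0x1bfffff0>>26=0x6 ⇒ goto (J)
  [25:0] imm=67108848 (s26→-16) = -16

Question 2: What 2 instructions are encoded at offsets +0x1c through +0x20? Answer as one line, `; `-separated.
sw $7, $3; adi $6, 6232840

@+1c  big-endian(ff b0 00 00) = 0xffb00000
  opcode bits[31:26]=0x3f: sw/RR
  [25:23] rd=7 = $7
  [22:20] rs=3 = $3
@+20  big-endian(4b 5f 1b 08) = 0x4b5f1b08
  opcode bits[31:26]=0x12: adi/RI
  [25:23] rd=6 = $6
  [22:0] imm=6232840 = 6232840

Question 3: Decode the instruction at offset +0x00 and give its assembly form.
cpi $6, 6780956

[00] a7 67 78 1c → 0xa767781c
  op=0xa767781c>>26=0x29 ⇒ cpi (RI)
  rd: (w>>23)&0x7=0x6 → $6
  imm: (w>>0)&0x7fffff=0x67781c → 6780956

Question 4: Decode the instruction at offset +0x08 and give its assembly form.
off 0x08: read 20 00 00 00 as big → 0x20000000
  top 6b → 0x8 → stop [N]

stop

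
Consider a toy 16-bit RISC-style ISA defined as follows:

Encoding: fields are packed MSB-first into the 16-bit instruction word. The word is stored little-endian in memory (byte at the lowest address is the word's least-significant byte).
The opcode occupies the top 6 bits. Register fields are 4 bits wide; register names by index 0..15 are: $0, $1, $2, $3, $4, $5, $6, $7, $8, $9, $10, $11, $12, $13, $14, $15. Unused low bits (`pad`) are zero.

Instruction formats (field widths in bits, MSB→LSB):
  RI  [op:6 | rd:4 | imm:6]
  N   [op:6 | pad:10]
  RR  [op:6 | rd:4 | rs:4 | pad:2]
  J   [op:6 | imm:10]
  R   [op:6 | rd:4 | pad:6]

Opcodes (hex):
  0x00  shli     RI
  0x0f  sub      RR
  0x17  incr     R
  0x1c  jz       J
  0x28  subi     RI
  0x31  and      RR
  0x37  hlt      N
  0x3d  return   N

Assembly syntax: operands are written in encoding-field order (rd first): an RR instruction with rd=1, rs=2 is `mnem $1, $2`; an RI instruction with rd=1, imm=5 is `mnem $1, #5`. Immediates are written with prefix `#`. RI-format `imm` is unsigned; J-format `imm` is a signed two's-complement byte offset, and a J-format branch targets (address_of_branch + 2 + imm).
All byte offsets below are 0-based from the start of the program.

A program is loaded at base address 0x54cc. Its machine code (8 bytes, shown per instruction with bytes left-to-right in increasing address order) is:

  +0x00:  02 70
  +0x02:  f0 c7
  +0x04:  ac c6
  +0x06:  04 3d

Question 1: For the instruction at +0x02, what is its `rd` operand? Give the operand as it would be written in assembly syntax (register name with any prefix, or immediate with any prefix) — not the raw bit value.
+0x02: f0 c7 ⇒ word 0xc7f0 (little)
  top 6b → 0x31 → and [RR]
  rd: (w>>6)&0xf=0xf → $15
  rs: (w>>2)&0xf=0xc → $12

$15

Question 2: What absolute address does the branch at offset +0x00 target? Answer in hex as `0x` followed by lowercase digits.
0x54d0

off 0x00: read 02 70 as little → 0x7002
  top 6b → 0x1c → jz [J]
  imm@[9:0]=0x2 ⇒ #2
  target = base 0x54cc + off 0x00 + 2 + imm 2 = 0x54d0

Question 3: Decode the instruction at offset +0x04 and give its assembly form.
and $10, $11

off 0x04: read ac c6 as little → 0xc6ac
  top 6b → 0x31 → and [RR]
  rd@[9:6]=0xa ⇒ $10
  rs@[5:2]=0xb ⇒ $11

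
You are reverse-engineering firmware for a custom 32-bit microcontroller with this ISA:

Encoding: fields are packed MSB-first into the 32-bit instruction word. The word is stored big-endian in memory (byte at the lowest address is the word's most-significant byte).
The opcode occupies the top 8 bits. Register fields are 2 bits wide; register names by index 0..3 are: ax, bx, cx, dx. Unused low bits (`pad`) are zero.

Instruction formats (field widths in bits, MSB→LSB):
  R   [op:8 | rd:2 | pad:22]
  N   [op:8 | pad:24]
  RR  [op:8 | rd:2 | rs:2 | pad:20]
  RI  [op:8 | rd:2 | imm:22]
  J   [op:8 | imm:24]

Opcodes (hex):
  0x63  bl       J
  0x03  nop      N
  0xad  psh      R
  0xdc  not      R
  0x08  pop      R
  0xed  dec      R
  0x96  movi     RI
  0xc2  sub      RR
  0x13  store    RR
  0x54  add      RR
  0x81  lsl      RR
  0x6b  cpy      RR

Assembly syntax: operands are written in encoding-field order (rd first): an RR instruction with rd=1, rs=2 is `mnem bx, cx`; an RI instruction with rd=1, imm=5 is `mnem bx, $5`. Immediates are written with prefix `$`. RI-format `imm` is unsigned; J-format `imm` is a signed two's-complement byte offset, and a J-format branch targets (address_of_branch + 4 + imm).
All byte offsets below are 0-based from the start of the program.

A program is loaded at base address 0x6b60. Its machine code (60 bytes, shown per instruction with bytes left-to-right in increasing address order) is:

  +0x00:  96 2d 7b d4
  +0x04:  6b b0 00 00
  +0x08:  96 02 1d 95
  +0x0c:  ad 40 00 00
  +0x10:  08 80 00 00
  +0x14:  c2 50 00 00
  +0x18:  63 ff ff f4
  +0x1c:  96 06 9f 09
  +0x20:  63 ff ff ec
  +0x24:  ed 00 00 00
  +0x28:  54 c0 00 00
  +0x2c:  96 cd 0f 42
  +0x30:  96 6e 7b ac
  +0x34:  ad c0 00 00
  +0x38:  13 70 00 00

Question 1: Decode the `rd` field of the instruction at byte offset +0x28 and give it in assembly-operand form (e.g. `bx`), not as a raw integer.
dx

off 0x28: read 54 c0 00 00 as big → 0x54c00000
  top 8b → 0x54 → add [RR]
  [23:22] rd=3 = dx
  [21:20] rs=0 = ax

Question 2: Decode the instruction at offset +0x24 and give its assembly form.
dec ax

@+24  big-endian(ed 00 00 00) = 0xed000000
  top 8b → 0xed → dec [R]
  [23:22] rd=0 = ax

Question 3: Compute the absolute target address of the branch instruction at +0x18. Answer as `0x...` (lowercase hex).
@+18  big-endian(63 ff ff f4) = 0x63fffff4
  top 8b → 0x63 → bl [J]
  imm: (w>>0)&0xffffff=0xfffff4 (s24→-12) → $-12
  target = base 0x6b60 + off 0x18 + 4 + imm -12 = 0x6b70

0x6b70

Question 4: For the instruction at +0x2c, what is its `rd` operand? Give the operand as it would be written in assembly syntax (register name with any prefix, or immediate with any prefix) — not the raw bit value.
dx

@+2c  big-endian(96 cd 0f 42) = 0x96cd0f42
  top 8b → 0x96 → movi [RI]
  rd@[23:22]=0x3 ⇒ dx
  imm@[21:0]=0xd0f42 ⇒ $855874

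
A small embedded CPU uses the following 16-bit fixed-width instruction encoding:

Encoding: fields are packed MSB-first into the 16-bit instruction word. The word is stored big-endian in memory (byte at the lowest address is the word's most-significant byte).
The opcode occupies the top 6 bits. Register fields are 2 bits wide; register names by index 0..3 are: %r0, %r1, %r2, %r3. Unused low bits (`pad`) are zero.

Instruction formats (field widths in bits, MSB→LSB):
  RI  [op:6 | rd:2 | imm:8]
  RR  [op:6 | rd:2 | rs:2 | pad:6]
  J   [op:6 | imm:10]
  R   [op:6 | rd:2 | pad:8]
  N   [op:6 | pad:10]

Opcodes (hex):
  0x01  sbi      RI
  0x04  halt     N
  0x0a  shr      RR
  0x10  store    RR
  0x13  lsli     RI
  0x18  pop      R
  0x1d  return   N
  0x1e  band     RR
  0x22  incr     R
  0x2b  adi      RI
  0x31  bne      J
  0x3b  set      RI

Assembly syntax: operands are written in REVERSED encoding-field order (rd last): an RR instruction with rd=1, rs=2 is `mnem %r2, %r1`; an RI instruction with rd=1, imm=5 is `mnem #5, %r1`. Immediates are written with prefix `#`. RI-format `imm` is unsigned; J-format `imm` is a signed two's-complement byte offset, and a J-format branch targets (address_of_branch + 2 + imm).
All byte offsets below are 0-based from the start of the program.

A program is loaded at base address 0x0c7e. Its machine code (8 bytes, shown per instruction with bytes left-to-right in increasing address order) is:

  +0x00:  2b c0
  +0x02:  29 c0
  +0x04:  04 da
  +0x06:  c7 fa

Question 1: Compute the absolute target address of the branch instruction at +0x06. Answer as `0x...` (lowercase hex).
0x0c80

+0x06: c7 fa ⇒ word 0xc7fa (big)
  opcode bits[15:10]=0x31: bne/J
  imm: (w>>0)&0x3ff=0x3fa (s10→-6) → #-6
  target = base 0x0c7e + off 0x06 + 2 + imm -6 = 0x0c80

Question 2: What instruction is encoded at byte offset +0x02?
[02] 29 c0 → 0x29c0
  op=0x29c0>>10=0xa ⇒ shr (RR)
  rd: (w>>8)&0x3=0x1 → %r1
  rs: (w>>6)&0x3=0x3 → %r3

shr %r3, %r1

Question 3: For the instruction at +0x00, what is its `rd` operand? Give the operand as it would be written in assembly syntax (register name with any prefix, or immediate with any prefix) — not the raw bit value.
%r3

[00] 2b c0 → 0x2bc0
  op=0x2bc0>>10=0xa ⇒ shr (RR)
  rd: (w>>8)&0x3=0x3 → %r3
  rs: (w>>6)&0x3=0x3 → %r3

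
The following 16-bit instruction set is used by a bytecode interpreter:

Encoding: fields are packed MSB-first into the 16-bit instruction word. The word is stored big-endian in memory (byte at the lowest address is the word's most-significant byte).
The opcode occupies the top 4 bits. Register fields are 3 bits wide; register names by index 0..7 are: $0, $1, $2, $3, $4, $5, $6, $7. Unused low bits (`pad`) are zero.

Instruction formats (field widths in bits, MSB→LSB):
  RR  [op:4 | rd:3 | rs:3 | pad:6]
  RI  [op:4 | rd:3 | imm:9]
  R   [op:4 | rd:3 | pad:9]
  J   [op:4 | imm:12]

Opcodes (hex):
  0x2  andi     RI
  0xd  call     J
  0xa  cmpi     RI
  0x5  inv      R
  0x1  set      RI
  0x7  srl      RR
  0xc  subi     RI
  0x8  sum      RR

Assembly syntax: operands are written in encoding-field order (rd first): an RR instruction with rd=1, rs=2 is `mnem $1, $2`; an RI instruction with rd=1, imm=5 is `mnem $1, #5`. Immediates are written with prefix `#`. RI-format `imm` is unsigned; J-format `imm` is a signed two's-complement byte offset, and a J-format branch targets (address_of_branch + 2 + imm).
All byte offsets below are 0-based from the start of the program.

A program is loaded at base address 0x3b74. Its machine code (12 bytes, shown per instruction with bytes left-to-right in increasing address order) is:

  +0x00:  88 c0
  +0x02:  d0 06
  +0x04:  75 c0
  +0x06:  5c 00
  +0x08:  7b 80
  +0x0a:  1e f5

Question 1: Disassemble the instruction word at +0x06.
inv $6

@+06  big-endian(5c 00) = 0x5c00
  opcode bits[15:12]=0x5: inv/R
  rd@[11:9]=0x6 ⇒ $6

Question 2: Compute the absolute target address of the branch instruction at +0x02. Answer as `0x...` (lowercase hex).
0x3b7e

+0x02: d0 06 ⇒ word 0xd006 (big)
  opcode bits[15:12]=0xd: call/J
  imm@[11:0]=0x6 ⇒ #6
  target = base 0x3b74 + off 0x02 + 2 + imm 6 = 0x3b7e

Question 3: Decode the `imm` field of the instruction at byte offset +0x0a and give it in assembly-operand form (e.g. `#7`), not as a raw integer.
#245

@+0a  big-endian(1e f5) = 0x1ef5
  op=0x1ef5>>12=0x1 ⇒ set (RI)
  [11:9] rd=7 = $7
  [8:0] imm=245 = #245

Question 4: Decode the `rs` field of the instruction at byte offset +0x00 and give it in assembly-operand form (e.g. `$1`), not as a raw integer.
$3

off 0x00: read 88 c0 as big → 0x88c0
  opcode bits[15:12]=0x8: sum/RR
  rd@[11:9]=0x4 ⇒ $4
  rs@[8:6]=0x3 ⇒ $3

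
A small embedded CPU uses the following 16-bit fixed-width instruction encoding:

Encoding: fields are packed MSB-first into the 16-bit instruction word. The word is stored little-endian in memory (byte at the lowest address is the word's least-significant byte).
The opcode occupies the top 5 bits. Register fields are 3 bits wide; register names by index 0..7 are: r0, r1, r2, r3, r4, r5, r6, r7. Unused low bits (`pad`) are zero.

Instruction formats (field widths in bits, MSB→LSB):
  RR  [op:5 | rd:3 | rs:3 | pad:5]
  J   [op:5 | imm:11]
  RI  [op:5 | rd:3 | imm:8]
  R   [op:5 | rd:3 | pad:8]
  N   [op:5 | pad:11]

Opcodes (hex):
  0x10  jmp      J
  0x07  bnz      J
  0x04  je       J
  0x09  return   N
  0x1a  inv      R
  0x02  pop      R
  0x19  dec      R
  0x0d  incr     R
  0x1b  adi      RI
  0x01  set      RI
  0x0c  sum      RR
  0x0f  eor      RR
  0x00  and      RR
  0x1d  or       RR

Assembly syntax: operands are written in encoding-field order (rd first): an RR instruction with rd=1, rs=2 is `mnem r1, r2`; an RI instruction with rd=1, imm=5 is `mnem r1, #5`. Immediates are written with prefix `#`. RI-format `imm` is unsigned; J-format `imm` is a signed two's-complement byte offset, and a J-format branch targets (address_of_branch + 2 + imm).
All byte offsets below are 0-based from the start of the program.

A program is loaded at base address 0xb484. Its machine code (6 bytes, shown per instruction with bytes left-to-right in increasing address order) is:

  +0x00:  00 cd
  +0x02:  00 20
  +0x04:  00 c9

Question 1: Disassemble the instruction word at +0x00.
dec r5

off 0x00: read 00 cd as little → 0xcd00
  opcode bits[15:11]=0x19: dec/R
  rd@[10:8]=0x5 ⇒ r5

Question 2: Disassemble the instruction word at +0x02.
je #0

+0x02: 00 20 ⇒ word 0x2000 (little)
  op=0x2000>>11=0x4 ⇒ je (J)
  imm@[10:0]=0x0 ⇒ #0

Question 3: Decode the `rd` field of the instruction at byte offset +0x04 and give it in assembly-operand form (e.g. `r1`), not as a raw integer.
r1

@+04  little-endian(00 c9) = 0xc900
  top 5b → 0x19 → dec [R]
  [10:8] rd=1 = r1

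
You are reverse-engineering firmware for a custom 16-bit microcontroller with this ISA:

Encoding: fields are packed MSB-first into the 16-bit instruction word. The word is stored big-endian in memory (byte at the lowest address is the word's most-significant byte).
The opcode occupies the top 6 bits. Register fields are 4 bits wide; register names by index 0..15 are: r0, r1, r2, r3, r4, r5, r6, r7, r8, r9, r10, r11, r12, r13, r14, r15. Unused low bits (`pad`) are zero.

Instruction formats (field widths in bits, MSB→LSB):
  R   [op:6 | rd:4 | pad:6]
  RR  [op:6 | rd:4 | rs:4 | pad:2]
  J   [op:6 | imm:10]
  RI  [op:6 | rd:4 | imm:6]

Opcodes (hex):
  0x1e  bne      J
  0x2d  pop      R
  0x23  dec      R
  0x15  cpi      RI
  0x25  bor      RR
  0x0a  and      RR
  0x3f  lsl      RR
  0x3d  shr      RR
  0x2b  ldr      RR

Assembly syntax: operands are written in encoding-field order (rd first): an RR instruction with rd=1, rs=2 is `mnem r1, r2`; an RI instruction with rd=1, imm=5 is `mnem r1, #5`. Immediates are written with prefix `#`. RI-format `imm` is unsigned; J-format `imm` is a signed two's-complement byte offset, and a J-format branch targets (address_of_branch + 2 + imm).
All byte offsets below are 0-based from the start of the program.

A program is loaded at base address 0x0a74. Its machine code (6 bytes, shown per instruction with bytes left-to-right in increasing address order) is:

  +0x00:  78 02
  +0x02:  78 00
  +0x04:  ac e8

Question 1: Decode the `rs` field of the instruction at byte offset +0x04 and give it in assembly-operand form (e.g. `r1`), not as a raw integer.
@+04  big-endian(ac e8) = 0xace8
  opcode bits[15:10]=0x2b: ldr/RR
  [9:6] rd=3 = r3
  [5:2] rs=10 = r10

r10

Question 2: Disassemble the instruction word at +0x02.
bne #0

+0x02: 78 00 ⇒ word 0x7800 (big)
  top 6b → 0x1e → bne [J]
  imm@[9:0]=0x0 ⇒ #0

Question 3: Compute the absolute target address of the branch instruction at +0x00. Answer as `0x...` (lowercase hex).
+0x00: 78 02 ⇒ word 0x7802 (big)
  top 6b → 0x1e → bne [J]
  imm: (w>>0)&0x3ff=0x2 → #2
  target = base 0x0a74 + off 0x00 + 2 + imm 2 = 0x0a78

0x0a78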